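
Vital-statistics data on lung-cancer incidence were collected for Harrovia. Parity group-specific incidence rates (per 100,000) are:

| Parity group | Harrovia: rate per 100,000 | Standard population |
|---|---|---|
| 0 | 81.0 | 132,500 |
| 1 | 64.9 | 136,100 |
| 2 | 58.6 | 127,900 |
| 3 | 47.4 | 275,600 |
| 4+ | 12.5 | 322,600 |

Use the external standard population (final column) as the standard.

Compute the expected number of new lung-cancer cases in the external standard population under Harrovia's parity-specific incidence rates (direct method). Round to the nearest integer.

Expected new lung-cancer cases = Σ (standard pop × parity-specific rate ÷ 100,000)
= 132,500×81.0/100,000 + 136,100×64.9/100,000 + 127,900×58.6/100,000 + 275,600×47.4/100,000 + 322,600×12.5/100,000
= 107.33 + 88.33 + 74.95 + 130.63 + 40.33 = 441.56.

442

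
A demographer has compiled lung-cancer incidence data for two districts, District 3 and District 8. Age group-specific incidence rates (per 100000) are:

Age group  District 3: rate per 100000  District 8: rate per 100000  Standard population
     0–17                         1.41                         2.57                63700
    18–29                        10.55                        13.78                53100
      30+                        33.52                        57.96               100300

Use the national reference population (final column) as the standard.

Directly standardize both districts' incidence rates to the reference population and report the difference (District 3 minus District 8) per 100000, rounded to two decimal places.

Standard total = 217100; weights = 0.2934, 0.2446, 0.4620.
District 3: 0.2934×1.41 + 0.2446×10.55 + 0.4620×33.52 = 18.4803 per 100000.
District 8: 0.2934×2.57 + 0.2446×13.78 + 0.4620×57.96 = 30.9020 per 100000.
Difference = 18.4803 − 30.9020 = -12.4216.

-12.42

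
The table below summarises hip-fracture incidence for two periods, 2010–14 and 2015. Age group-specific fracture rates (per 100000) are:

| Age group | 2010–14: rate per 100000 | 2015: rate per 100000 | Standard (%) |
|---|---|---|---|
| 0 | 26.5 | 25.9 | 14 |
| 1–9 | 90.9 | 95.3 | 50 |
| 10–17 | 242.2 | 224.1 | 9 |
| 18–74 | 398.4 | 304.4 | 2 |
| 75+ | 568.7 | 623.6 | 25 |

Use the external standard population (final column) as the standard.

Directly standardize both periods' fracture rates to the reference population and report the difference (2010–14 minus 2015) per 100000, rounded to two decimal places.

Standard weights: 0.14, 0.50, 0.09, 0.02, 0.25.
2010–14: 0.1400×26.5 + 0.5000×90.9 + 0.0900×242.2 + 0.0200×398.4 + 0.2500×568.7 = 221.1010 per 100000.
2015: 0.1400×25.9 + 0.5000×95.3 + 0.0900×224.1 + 0.0200×304.4 + 0.2500×623.6 = 233.4330 per 100000.
Difference = 221.1010 − 233.4330 = -12.3320.

-12.33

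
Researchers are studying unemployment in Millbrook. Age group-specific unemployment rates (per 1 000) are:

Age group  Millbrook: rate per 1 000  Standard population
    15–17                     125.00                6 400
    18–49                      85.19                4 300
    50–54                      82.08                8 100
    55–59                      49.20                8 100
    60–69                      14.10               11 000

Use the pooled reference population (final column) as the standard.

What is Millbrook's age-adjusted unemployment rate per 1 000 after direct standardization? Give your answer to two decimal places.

Standard total = 37 900; weights = 0.1689, 0.1135, 0.2137, 0.2137, 0.2902.
Standardized rate: 0.1689×125.00 + 0.1135×85.19 + 0.2137×82.08 + 0.2137×49.20 + 0.2902×14.10 = 62.9231 per 1 000.

62.92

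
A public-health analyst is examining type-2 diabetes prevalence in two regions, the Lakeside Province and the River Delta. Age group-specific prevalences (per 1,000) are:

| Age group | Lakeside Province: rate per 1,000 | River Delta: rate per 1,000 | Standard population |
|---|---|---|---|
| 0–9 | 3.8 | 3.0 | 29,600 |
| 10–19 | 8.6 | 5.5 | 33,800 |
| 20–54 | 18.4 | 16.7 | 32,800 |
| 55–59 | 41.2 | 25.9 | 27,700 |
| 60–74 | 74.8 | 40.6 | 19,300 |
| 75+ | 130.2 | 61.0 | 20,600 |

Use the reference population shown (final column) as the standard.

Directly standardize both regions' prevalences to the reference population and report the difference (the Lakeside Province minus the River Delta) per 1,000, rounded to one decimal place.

16.4

Standard total = 163,800; weights = 0.1807, 0.2063, 0.2002, 0.1691, 0.1178, 0.1258.
The Lakeside Province: 0.1807×3.8 + 0.2063×8.6 + 0.2002×18.4 + 0.1691×41.2 + 0.1178×74.8 + 0.1258×130.2 = 38.3009 per 1,000.
The River Delta: 0.1807×3.0 + 0.2063×5.5 + 0.2002×16.7 + 0.1691×25.9 + 0.1178×40.6 + 0.1258×61.0 = 21.8563 per 1,000.
Difference = 38.3009 − 21.8563 = 16.4445.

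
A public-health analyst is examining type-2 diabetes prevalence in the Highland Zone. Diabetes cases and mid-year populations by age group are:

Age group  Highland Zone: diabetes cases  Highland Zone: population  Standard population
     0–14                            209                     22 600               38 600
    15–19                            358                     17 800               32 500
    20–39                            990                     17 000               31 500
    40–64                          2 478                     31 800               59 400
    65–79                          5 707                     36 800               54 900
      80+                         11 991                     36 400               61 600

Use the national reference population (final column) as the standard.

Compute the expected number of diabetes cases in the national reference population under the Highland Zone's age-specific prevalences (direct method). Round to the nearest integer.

Age-specific rates per 1 000 for the Highland Zone: 9.248, 20.112, 58.235, 77.925, 155.082, 329.423.
Expected diabetes cases = Σ (standard pop × age-specific rate ÷ 1 000)
= 38 600×9.248/1 000 + 32 500×20.112/1 000 + 31 500×58.235/1 000 + 59 400×77.925/1 000 + 54 900×155.082/1 000 + 61 600×329.423/1 000
= 356.96 + 653.65 + 1834.41 + 4628.72 + 8513.98 + 20292.46 = 36280.18.

36280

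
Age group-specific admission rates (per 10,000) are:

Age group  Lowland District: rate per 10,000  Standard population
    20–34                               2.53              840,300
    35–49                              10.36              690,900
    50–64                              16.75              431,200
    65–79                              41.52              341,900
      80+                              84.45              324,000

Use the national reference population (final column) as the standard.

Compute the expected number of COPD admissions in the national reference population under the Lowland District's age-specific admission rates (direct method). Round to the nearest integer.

5806

Expected COPD admissions = Σ (standard pop × age-specific rate ÷ 10,000)
= 840,300×2.53/10,000 + 690,900×10.36/10,000 + 431,200×16.75/10,000 + 341,900×41.52/10,000 + 324,000×84.45/10,000
= 212.60 + 715.77 + 722.26 + 1419.57 + 2736.18 = 5806.38.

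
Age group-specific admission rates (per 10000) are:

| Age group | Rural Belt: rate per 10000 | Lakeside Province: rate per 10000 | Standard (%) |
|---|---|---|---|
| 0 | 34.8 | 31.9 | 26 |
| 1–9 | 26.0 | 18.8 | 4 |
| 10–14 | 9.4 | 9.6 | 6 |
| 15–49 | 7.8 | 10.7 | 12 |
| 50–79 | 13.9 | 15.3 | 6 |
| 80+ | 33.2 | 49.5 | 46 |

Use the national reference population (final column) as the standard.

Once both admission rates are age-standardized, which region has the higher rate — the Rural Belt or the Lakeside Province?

Lakeside Province

Standard weights: 0.26, 0.04, 0.06, 0.12, 0.06, 0.46.
The Rural Belt: 0.2600×34.8 + 0.0400×26.0 + 0.0600×9.4 + 0.1200×7.8 + 0.0600×13.9 + 0.4600×33.2 = 27.6940 per 10000.
The Lakeside Province: 0.2600×31.9 + 0.0400×18.8 + 0.0600×9.6 + 0.1200×10.7 + 0.0600×15.3 + 0.4600×49.5 = 34.5940 per 10000.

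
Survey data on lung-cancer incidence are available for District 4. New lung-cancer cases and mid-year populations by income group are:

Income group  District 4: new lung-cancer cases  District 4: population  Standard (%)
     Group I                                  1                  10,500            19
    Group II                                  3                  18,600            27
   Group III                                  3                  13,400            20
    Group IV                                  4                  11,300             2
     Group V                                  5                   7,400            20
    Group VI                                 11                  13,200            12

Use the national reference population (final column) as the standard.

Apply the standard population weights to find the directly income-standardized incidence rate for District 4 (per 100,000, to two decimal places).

34.86

Income-specific rates per 100,000 for District 4: 9.52, 16.13, 22.39, 35.40, 67.57, 83.33.
Standard weights: 0.19, 0.27, 0.20, 0.02, 0.20, 0.12.
Standardized rate: 0.1900×9.52 + 0.2700×16.13 + 0.2000×22.39 + 0.0200×35.40 + 0.2000×67.57 + 0.1200×83.33 = 34.8635 per 100,000.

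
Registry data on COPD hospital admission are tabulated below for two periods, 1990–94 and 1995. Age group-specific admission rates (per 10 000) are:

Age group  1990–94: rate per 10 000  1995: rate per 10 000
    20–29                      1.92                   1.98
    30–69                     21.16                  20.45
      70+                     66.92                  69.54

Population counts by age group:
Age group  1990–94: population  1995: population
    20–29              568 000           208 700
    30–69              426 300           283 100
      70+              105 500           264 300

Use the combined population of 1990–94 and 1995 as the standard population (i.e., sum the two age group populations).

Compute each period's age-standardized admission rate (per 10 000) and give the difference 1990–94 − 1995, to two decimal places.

Combined standard total = 1 855 900; weights = 0.4185, 0.3822, 0.1993.
1990–94: 0.4185×1.92 + 0.3822×21.16 + 0.1993×66.92 = 22.2260 per 10 000.
1995: 0.4185×1.98 + 0.3822×20.45 + 0.1993×69.54 = 22.5017 per 10 000.
Difference = 22.2260 − 22.5017 = -0.2758.

-0.28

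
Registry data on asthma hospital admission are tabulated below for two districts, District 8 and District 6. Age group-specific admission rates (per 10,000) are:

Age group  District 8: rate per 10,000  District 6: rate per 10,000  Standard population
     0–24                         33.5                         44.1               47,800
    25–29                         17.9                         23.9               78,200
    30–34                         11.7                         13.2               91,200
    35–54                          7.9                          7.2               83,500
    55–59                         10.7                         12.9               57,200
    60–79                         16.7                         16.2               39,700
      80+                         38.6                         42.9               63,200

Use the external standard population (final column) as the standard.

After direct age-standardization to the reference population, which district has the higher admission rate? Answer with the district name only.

District 6

Standard total = 460,800; weights = 0.1037, 0.1697, 0.1979, 0.1812, 0.1241, 0.0862, 0.1372.
District 8: 0.1037×33.5 + 0.1697×17.9 + 0.1979×11.7 + 0.1812×7.9 + 0.1241×10.7 + 0.0862×16.7 + 0.1372×38.6 = 18.3210 per 10,000.
District 6: 0.1037×44.1 + 0.1697×23.9 + 0.1979×13.2 + 0.1812×7.2 + 0.1241×12.9 + 0.0862×16.2 + 0.1372×42.9 = 21.4286 per 10,000.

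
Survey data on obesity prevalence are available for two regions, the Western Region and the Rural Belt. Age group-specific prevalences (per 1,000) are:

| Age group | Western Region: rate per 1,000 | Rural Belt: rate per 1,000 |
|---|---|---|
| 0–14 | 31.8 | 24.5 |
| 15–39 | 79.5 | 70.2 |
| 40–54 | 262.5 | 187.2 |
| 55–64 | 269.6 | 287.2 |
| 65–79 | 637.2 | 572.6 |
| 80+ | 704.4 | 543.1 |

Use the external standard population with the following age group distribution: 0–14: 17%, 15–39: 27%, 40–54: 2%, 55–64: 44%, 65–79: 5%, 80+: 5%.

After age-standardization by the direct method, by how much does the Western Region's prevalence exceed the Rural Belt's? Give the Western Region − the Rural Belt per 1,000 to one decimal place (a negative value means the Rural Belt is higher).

8.8

Standard weights: 0.17, 0.27, 0.02, 0.44, 0.05, 0.05.
The Western Region: 0.1700×31.8 + 0.2700×79.5 + 0.0200×262.5 + 0.4400×269.6 + 0.0500×637.2 + 0.0500×704.4 = 217.8250 per 1,000.
The Rural Belt: 0.1700×24.5 + 0.2700×70.2 + 0.0200×187.2 + 0.4400×287.2 + 0.0500×572.6 + 0.0500×543.1 = 209.0160 per 1,000.
Difference = 217.8250 − 209.0160 = 8.8090.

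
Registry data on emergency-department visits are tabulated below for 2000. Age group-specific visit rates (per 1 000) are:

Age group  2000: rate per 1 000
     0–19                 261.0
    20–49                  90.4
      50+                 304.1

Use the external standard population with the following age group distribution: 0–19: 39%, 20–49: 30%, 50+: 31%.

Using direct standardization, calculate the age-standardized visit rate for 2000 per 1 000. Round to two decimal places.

223.18

Standard weights: 0.39, 0.30, 0.31.
Standardized rate: 0.3900×261.0 + 0.3000×90.4 + 0.3100×304.1 = 223.1810 per 1 000.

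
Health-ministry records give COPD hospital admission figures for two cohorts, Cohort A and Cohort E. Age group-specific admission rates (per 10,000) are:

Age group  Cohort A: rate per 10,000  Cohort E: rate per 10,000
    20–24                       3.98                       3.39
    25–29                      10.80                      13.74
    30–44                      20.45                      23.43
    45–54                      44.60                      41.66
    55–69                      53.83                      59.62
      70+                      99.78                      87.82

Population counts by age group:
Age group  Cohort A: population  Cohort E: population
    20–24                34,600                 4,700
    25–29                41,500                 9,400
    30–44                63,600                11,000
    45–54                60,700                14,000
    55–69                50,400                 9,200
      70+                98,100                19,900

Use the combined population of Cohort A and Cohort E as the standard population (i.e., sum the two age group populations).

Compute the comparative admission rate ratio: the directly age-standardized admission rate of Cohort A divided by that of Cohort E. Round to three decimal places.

Combined standard total = 417,100; weights = 0.0942, 0.1220, 0.1789, 0.1791, 0.1429, 0.2829.
Cohort A: 0.0942×3.98 + 0.1220×10.80 + 0.1789×20.45 + 0.1791×44.60 + 0.1429×53.83 + 0.2829×99.78 = 49.2583 per 10,000.
Cohort E: 0.0942×3.39 + 0.1220×13.74 + 0.1789×23.43 + 0.1791×41.66 + 0.1429×59.62 + 0.2829×87.82 = 47.0117 per 10,000.
Ratio = 49.2583 ÷ 47.0117 = 1.04779.

1.048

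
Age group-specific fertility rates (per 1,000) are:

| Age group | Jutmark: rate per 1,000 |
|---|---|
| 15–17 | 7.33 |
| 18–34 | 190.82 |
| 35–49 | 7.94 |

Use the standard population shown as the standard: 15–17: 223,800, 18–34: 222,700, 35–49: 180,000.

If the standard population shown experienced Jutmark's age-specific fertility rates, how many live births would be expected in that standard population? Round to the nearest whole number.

45565

Expected live births = Σ (standard pop × age-specific rate ÷ 1,000)
= 223,800×7.33/1,000 + 222,700×190.82/1,000 + 180,000×7.94/1,000
= 1640.45 + 42495.61 + 1429.20 = 45565.27.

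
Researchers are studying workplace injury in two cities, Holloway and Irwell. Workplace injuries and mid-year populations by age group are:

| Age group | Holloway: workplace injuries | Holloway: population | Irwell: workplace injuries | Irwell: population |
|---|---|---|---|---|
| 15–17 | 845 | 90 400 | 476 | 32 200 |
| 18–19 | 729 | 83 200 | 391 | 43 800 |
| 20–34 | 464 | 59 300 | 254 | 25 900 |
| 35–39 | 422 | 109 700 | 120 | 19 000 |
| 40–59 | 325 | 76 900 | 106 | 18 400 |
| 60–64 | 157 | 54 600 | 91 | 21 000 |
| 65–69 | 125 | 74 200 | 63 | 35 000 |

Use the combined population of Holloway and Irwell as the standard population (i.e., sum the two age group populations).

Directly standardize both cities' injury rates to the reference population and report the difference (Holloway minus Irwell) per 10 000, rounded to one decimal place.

Age-specific rates per 10 000 for Holloway: 93.47, 87.62, 78.25, 38.47, 42.26, 28.75, 16.85.
For Irwell: 147.83, 89.27, 98.07, 63.16, 57.61, 43.33, 18.00.
Combined standard total = 743 600; weights = 0.1649, 0.1708, 0.1146, 0.1731, 0.1282, 0.1017, 0.1469.
Holloway: 0.1649×93.47 + 0.1708×87.62 + 0.1146×78.25 + 0.1731×38.47 + 0.1282×42.26 + 0.1017×28.75 + 0.1469×16.85 = 56.8131 per 10 000.
Irwell: 0.1649×147.83 + 0.1708×89.27 + 0.1146×98.07 + 0.1731×63.16 + 0.1282×57.61 + 0.1017×43.33 + 0.1469×18.00 = 76.2189 per 10 000.
Difference = 56.8131 − 76.2189 = -19.4058.

-19.4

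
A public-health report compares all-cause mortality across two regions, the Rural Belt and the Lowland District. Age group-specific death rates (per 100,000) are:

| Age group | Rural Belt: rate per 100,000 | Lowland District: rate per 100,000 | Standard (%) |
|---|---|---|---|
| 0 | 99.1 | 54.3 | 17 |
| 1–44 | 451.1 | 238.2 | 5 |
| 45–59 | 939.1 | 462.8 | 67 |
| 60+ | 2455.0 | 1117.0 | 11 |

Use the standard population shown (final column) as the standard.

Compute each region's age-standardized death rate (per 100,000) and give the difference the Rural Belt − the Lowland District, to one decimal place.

Standard weights: 0.17, 0.05, 0.67, 0.11.
The Rural Belt: 0.1700×99.1 + 0.0500×451.1 + 0.6700×939.1 + 0.1100×2455.0 = 938.6490 per 100,000.
The Lowland District: 0.1700×54.3 + 0.0500×238.2 + 0.6700×462.8 + 0.1100×1117.0 = 454.0870 per 100,000.
Difference = 938.6490 − 454.0870 = 484.5620.

484.6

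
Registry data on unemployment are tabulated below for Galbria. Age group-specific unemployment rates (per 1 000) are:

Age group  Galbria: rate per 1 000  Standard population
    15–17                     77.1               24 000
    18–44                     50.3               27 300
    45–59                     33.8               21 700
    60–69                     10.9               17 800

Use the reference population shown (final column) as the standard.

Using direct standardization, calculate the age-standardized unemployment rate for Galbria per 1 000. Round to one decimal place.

45.7

Standard total = 90 800; weights = 0.2643, 0.3007, 0.2390, 0.1960.
Standardized rate: 0.2643×77.1 + 0.3007×50.3 + 0.2390×33.8 + 0.1960×10.9 = 45.7166 per 1 000.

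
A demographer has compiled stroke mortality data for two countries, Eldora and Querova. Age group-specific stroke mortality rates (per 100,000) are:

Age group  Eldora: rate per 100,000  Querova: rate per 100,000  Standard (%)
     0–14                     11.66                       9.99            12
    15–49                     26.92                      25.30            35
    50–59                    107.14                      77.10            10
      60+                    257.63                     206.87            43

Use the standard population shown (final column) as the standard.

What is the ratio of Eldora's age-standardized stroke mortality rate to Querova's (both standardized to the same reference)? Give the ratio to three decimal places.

1.240

Standard weights: 0.12, 0.35, 0.10, 0.43.
Eldora: 0.1200×11.66 + 0.3500×26.92 + 0.1000×107.14 + 0.4300×257.63 = 132.3161 per 100,000.
Querova: 0.1200×9.99 + 0.3500×25.30 + 0.1000×77.10 + 0.4300×206.87 = 106.7179 per 100,000.
Ratio = 132.3161 ÷ 106.7179 = 1.23987.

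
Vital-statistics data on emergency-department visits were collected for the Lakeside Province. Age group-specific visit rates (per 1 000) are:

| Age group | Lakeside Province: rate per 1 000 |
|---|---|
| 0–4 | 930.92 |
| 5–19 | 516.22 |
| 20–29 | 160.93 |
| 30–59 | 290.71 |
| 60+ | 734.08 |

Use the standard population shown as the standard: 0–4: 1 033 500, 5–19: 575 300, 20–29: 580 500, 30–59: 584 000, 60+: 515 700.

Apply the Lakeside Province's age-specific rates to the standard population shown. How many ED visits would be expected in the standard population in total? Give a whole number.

Expected ED visits = Σ (standard pop × age-specific rate ÷ 1 000)
= 1 033 500×930.92/1 000 + 575 300×516.22/1 000 + 580 500×160.93/1 000 + 584 000×290.71/1 000 + 515 700×734.08/1 000
= 962105.82 + 296981.37 + 93419.87 + 169774.64 + 378565.06 = 1900846.75.

1900847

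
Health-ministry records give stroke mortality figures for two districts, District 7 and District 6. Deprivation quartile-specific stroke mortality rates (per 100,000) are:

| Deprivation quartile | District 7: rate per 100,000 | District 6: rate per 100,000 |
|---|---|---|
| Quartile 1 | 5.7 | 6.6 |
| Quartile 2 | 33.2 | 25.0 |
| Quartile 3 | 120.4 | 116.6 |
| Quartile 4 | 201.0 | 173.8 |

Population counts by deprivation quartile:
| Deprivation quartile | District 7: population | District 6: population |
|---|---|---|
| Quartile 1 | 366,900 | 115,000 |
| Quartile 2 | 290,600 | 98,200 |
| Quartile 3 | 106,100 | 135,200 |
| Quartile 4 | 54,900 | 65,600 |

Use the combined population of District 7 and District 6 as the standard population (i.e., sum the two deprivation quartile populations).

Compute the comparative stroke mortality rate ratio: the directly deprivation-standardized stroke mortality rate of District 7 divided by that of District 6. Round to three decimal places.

1.112

Combined standard total = 1,232,500; weights = 0.3910, 0.3155, 0.1958, 0.0978.
District 7: 0.3910×5.7 + 0.3155×33.2 + 0.1958×120.4 + 0.0978×201.0 = 55.9254 per 100,000.
District 6: 0.3910×6.6 + 0.3155×25.0 + 0.1958×116.6 + 0.0978×173.8 = 50.2872 per 100,000.
Ratio = 55.9254 ÷ 50.2872 = 1.11212.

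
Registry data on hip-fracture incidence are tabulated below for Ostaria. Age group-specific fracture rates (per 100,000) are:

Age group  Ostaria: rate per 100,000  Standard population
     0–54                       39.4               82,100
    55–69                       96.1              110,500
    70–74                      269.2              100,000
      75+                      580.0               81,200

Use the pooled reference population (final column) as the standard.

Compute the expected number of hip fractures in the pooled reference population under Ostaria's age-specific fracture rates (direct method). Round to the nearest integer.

Expected hip fractures = Σ (standard pop × age-specific rate ÷ 100,000)
= 82,100×39.4/100,000 + 110,500×96.1/100,000 + 100,000×269.2/100,000 + 81,200×580.0/100,000
= 32.35 + 106.19 + 269.20 + 470.96 = 878.70.

879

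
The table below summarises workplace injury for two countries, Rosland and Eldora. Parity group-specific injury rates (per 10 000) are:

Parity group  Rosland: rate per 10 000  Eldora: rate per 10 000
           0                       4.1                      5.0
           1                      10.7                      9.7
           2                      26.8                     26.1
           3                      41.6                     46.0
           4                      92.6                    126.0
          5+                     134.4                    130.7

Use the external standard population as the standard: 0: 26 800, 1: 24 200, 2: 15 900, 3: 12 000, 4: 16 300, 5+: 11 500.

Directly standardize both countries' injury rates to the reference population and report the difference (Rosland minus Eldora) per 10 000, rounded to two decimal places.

Standard total = 106 700; weights = 0.2512, 0.2268, 0.1490, 0.1125, 0.1528, 0.1078.
Rosland: 0.2512×4.1 + 0.2268×10.7 + 0.1490×26.8 + 0.1125×41.6 + 0.1528×92.6 + 0.1078×134.4 = 40.7603 per 10 000.
Eldora: 0.2512×5.0 + 0.2268×9.7 + 0.1490×26.1 + 0.1125×46.0 + 0.1528×126.0 + 0.1078×130.7 = 45.8536 per 10 000.
Difference = 40.7603 − 45.8536 = -5.0933.

-5.09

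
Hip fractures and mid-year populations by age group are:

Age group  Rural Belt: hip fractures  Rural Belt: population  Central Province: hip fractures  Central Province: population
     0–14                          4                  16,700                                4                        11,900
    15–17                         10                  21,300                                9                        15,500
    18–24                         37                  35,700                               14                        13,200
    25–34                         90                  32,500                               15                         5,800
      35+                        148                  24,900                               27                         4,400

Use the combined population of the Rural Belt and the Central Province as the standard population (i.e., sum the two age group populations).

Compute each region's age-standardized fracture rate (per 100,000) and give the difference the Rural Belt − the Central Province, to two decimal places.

-3.67

Age-specific rates per 100,000 for the Rural Belt: 23.95, 46.95, 103.64, 276.92, 594.38.
For the Central Province: 33.61, 58.06, 106.06, 258.62, 613.64.
Combined standard total = 181,900; weights = 0.1572, 0.2023, 0.2688, 0.2106, 0.1611.
The Rural Belt: 0.1572×23.95 + 0.2023×46.95 + 0.2688×103.64 + 0.2106×276.92 + 0.1611×594.38 = 195.1743 per 100,000.
The Central Province: 0.1572×33.61 + 0.2023×58.06 + 0.2688×106.06 + 0.2106×258.62 + 0.1611×613.64 = 198.8411 per 100,000.
Difference = 195.1743 − 198.8411 = -3.6668.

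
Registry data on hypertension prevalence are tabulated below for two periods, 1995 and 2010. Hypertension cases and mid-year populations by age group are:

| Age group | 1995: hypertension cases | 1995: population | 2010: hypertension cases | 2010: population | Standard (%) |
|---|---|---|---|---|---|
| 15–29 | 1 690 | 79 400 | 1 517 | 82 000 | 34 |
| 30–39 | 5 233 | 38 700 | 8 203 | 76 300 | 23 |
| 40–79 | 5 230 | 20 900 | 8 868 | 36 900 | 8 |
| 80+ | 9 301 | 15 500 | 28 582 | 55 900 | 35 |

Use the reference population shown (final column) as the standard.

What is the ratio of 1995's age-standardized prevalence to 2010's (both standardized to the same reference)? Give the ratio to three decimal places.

1.171

Age-specific rates per 1 000 for 1995: 21.285, 135.220, 250.239, 600.065.
For 2010: 18.500, 107.510, 240.325, 511.306.
Standard weights: 0.34, 0.23, 0.08, 0.35.
1995: 0.3400×21.285 + 0.2300×135.220 + 0.0800×250.239 + 0.3500×600.065 = 268.3790 per 1 000.
2010: 0.3400×18.500 + 0.2300×107.510 + 0.0800×240.325 + 0.3500×511.306 = 229.2003 per 1 000.
Ratio = 268.3790 ÷ 229.2003 = 1.17094.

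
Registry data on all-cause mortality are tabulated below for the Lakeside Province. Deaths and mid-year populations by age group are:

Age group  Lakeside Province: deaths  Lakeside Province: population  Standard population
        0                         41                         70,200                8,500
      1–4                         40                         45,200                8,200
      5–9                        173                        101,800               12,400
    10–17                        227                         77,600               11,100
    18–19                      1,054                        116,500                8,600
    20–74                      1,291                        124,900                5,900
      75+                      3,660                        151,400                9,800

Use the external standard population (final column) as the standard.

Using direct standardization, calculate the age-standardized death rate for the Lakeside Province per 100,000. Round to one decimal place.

Age-specific rates per 100,000 for the Lakeside Province: 58.40, 88.50, 169.94, 292.53, 904.72, 1033.63, 2417.44.
Standard total = 64,500; weights = 0.1318, 0.1271, 0.1922, 0.1721, 0.1333, 0.0915, 0.1519.
Standardized rate: 0.1318×58.40 + 0.1271×88.50 + 0.1922×169.94 + 0.1721×292.53 + 0.1333×904.72 + 0.0915×1033.63 + 0.1519×2417.44 = 684.4386 per 100,000.

684.4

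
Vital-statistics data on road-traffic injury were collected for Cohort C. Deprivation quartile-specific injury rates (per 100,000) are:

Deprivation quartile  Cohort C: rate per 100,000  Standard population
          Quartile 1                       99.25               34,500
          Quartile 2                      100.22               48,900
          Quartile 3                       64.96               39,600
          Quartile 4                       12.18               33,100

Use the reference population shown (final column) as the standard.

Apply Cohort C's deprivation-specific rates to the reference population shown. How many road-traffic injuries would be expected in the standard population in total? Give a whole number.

113

Expected road-traffic injuries = Σ (standard pop × deprivation-specific rate ÷ 100,000)
= 34,500×99.25/100,000 + 48,900×100.22/100,000 + 39,600×64.96/100,000 + 33,100×12.18/100,000
= 34.24 + 49.01 + 25.72 + 4.03 = 113.00.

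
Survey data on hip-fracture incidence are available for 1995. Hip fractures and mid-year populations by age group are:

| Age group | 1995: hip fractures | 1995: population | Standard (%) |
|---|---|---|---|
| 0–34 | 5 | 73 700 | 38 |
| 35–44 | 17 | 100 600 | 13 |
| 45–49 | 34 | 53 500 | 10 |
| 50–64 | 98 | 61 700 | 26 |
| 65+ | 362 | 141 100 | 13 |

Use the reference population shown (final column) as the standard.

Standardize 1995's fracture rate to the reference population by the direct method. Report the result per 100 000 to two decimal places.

85.78

Age-specific rates per 100 000 for 1995: 6.78, 16.90, 63.55, 158.83, 256.56.
Standard weights: 0.38, 0.13, 0.10, 0.26, 0.13.
Standardized rate: 0.3800×6.78 + 0.1300×16.90 + 0.1000×63.55 + 0.2600×158.83 + 0.1300×256.56 = 85.7788 per 100 000.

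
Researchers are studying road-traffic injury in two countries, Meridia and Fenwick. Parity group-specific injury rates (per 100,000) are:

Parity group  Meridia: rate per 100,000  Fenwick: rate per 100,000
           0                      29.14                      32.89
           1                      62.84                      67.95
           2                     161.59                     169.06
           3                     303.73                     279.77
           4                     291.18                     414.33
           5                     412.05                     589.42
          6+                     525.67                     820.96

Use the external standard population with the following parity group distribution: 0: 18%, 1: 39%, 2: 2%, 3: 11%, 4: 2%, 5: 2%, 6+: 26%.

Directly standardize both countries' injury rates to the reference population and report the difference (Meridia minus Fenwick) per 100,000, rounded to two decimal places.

Standard weights: 0.18, 0.39, 0.02, 0.11, 0.02, 0.02, 0.26.
Meridia: 0.1800×29.14 + 0.3900×62.84 + 0.0200×161.59 + 0.1100×303.73 + 0.0200×291.18 + 0.0200×412.05 + 0.2600×525.67 = 217.1337 per 100,000.
Fenwick: 0.1800×32.89 + 0.3900×67.95 + 0.0200×169.06 + 0.1100×279.77 + 0.0200×414.33 + 0.0200×589.42 + 0.2600×820.96 = 300.1012 per 100,000.
Difference = 217.1337 − 300.1012 = -82.9675.

-82.97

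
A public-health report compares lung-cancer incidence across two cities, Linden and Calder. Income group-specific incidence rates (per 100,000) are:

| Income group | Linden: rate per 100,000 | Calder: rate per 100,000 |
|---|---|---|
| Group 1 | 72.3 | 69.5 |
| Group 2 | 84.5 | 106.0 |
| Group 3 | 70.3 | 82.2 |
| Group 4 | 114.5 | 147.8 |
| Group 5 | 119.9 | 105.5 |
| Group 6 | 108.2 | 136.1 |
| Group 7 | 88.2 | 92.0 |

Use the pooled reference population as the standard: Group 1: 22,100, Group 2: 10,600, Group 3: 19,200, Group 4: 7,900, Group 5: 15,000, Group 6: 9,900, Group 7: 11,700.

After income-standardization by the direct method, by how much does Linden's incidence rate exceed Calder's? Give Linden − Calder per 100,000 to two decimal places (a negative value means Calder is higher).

Standard total = 96,400; weights = 0.2293, 0.1100, 0.1992, 0.0820, 0.1556, 0.1027, 0.1214.
Linden: 0.2293×72.3 + 0.1100×84.5 + 0.1992×70.3 + 0.0820×114.5 + 0.1556×119.9 + 0.1027×108.2 + 0.1214×88.2 = 89.7247 per 100,000.
Calder: 0.2293×69.5 + 0.1100×106.0 + 0.1992×82.2 + 0.0820×147.8 + 0.1556×105.5 + 0.1027×136.1 + 0.1214×92.0 = 97.6317 per 100,000.
Difference = 89.7247 − 97.6317 = -7.9071.

-7.91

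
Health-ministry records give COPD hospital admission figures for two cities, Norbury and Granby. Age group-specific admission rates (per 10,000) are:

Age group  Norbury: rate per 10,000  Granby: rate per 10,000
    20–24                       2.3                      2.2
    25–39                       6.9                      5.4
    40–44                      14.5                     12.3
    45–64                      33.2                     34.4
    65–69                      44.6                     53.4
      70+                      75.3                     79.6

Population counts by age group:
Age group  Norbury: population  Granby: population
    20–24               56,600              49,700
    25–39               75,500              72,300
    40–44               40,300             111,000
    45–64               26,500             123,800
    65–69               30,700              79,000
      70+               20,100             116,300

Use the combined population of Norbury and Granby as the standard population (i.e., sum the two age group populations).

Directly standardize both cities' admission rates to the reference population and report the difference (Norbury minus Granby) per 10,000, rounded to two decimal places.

-1.46

Combined standard total = 801,800; weights = 0.1326, 0.1843, 0.1887, 0.1875, 0.1368, 0.1701.
Norbury: 0.1326×2.3 + 0.1843×6.9 + 0.1887×14.5 + 0.1875×33.2 + 0.1368×44.6 + 0.1701×75.3 = 29.4483 per 10,000.
Granby: 0.1326×2.2 + 0.1843×5.4 + 0.1887×12.3 + 0.1875×34.4 + 0.1368×53.4 + 0.1701×79.6 = 30.9039 per 10,000.
Difference = 29.4483 − 30.9039 = -1.4555.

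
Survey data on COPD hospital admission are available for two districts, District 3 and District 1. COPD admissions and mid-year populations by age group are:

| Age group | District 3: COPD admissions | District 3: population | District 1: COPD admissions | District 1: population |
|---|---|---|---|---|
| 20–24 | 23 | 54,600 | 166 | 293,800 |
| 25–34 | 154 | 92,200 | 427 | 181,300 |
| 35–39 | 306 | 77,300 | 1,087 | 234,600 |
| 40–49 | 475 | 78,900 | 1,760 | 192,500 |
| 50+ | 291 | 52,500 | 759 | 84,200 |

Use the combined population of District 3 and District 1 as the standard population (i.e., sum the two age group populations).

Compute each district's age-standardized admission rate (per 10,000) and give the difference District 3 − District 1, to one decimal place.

Age-specific rates per 10,000 for District 3: 4.21, 16.70, 39.59, 60.20, 55.43.
For District 1: 5.65, 23.55, 46.33, 91.43, 90.14.
Combined standard total = 1,341,900; weights = 0.2596, 0.2038, 0.2324, 0.2023, 0.1019.
District 3: 0.2596×4.21 + 0.2038×16.70 + 0.2324×39.59 + 0.2023×60.20 + 0.1019×55.43 = 31.5216 per 10,000.
District 1: 0.2596×5.65 + 0.2038×23.55 + 0.2324×46.33 + 0.2023×91.43 + 0.1019×90.14 = 44.7111 per 10,000.
Difference = 31.5216 − 44.7111 = -13.1895.

-13.2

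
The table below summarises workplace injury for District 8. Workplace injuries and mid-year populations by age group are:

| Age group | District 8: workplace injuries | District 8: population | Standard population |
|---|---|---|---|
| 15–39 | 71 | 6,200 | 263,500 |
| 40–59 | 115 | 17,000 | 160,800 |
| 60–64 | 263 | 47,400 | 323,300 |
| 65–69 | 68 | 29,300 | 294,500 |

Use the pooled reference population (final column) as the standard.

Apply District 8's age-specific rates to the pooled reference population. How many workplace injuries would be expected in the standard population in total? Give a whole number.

6583

Age-specific rates per 10,000 for District 8: 114.52, 67.65, 55.49, 23.21.
Expected workplace injuries = Σ (standard pop × age-specific rate ÷ 10,000)
= 263,500×114.52/10,000 + 160,800×67.65/10,000 + 323,300×55.49/10,000 + 294,500×23.21/10,000
= 3017.50 + 1087.76 + 1793.84 + 683.48 = 6582.58.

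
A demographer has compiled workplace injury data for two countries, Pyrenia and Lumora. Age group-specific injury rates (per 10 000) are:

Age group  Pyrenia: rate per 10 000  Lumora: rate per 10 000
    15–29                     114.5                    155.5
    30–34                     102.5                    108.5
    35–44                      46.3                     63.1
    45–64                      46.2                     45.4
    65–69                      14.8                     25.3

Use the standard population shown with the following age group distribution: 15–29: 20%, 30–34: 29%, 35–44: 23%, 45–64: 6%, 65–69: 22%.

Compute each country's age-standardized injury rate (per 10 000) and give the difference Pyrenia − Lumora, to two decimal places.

Standard weights: 0.20, 0.29, 0.23, 0.06, 0.22.
Pyrenia: 0.2000×114.5 + 0.2900×102.5 + 0.2300×46.3 + 0.0600×46.2 + 0.2200×14.8 = 69.3020 per 10 000.
Lumora: 0.2000×155.5 + 0.2900×108.5 + 0.2300×63.1 + 0.0600×45.4 + 0.2200×25.3 = 85.3680 per 10 000.
Difference = 69.3020 − 85.3680 = -16.0660.

-16.07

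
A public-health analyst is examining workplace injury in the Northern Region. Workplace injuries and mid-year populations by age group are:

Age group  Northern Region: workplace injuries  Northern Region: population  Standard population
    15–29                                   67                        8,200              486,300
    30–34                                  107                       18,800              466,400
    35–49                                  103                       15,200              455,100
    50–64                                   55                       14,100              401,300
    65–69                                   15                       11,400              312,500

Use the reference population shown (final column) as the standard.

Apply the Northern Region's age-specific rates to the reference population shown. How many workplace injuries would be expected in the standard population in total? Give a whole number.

Age-specific rates per 10,000 for the Northern Region: 81.71, 56.91, 67.76, 39.01, 13.16.
Expected workplace injuries = Σ (standard pop × age-specific rate ÷ 10,000)
= 486,300×81.71/10,000 + 466,400×56.91/10,000 + 455,100×67.76/10,000 + 401,300×39.01/10,000 + 312,500×13.16/10,000
= 3973.43 + 2654.51 + 3083.90 + 1565.35 + 411.18 = 11688.38.

11688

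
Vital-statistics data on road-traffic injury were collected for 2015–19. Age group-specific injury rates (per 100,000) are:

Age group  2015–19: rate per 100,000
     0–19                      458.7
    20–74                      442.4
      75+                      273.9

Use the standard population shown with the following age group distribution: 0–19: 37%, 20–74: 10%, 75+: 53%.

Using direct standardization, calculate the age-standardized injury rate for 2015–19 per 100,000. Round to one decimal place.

359.1

Standard weights: 0.37, 0.10, 0.53.
Standardized rate: 0.3700×458.7 + 0.1000×442.4 + 0.5300×273.9 = 359.1260 per 100,000.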